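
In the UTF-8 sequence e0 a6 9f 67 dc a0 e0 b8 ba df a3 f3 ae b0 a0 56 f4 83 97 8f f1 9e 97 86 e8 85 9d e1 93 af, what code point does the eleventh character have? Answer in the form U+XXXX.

U+14EF

Offset 0: leading byte 0xE0 = 11100000 → 3-byte char #1 = E0 A6 9F.
Offset 3: leading byte 0x67 = 01100111 → 1-byte char #2 = 67.
Offset 4: leading byte 0xDC = 11011100 → 2-byte char #3 = DC A0.
Offset 6: leading byte 0xE0 = 11100000 → 3-byte char #4 = E0 B8 BA.
Offset 9: leading byte 0xDF = 11011111 → 2-byte char #5 = DF A3.
Offset 11: leading byte 0xF3 = 11110011 → 4-byte char #6 = F3 AE B0 A0.
Offset 15: leading byte 0x56 = 01010110 → 1-byte char #7 = 56.
Offset 16: leading byte 0xF4 = 11110100 → 4-byte char #8 = F4 83 97 8F.
Offset 20: leading byte 0xF1 = 11110001 → 4-byte char #9 = F1 9E 97 86.
Offset 24: leading byte 0xE8 = 11101000 → 3-byte char #10 = E8 85 9D.
Offset 27: leading byte 0xE1 = 11100001 → 3-byte char #11 = E1 93 AF.
Leading byte 0xE1 = 11100001 matches 1110xxxx → 3-byte sequence.
Byte 1: 0xE1 = 11100001, payload 0001 (4 bits).
Byte 2: 0x93 = 10010011 (10xxxxxx ✓), payload 010011.
Byte 3: 0xAF = 10101111 (10xxxxxx ✓), payload 101111.
Concatenate: 0001010011101111 = 0x14EF (16 bits → U+14EF).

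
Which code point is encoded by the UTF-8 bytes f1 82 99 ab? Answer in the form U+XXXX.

Leading byte 0xF1 = 11110001 matches 11110xxx → 4-byte sequence.
Byte 1: 0xF1 = 11110001, payload 001 (3 bits).
Byte 2: 0x82 = 10000010 (10xxxxxx ✓), payload 000010.
Byte 3: 0x99 = 10011001 (10xxxxxx ✓), payload 011001.
Byte 4: 0xAB = 10101011 (10xxxxxx ✓), payload 101011.
Concatenate: 001000010011001101011 = 0x4266B (21 bits → U+4266B).

U+4266B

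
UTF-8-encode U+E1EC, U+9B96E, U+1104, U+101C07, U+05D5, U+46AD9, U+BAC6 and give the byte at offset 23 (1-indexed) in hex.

1-indexed offset 23 is 0-indexed offset 22.
U+E1EC → 3-byte form EE 87 AC at offsets 0–2.
U+9B96E → 4-byte form F2 9B A5 AE at offsets 3–6.
U+1104 → 3-byte form E1 84 84 at offsets 7–9.
U+101C07 → 4-byte form F4 81 B0 87 at offsets 10–13.
U+05D5 → 2-byte form D7 95 at offsets 14–15.
U+46AD9 → 4-byte form F1 86 AB 99 at offsets 16–19.
U+BAC6 → 3-byte form EB AB 86 at offsets 20–22.
Offset 22 falls in char 7's range; it's byte 3 of EB AB 86 = 0x86.

0x86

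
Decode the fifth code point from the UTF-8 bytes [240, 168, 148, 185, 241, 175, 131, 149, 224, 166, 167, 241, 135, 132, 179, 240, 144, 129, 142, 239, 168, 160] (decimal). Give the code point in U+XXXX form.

Offset 0: leading byte 0xF0 = 11110000 → 4-byte char #1 = F0 A8 94 B9.
Offset 4: leading byte 0xF1 = 11110001 → 4-byte char #2 = F1 AF 83 95.
Offset 8: leading byte 0xE0 = 11100000 → 3-byte char #3 = E0 A6 A7.
Offset 11: leading byte 0xF1 = 11110001 → 4-byte char #4 = F1 87 84 B3.
Offset 15: leading byte 0xF0 = 11110000 → 4-byte char #5 = F0 90 81 8E.
Leading byte 0xF0 = 11110000 matches 11110xxx → 4-byte sequence.
Byte 1: 0xF0 = 11110000, payload 000 (3 bits).
Byte 2: 0x90 = 10010000 (10xxxxxx ✓), payload 010000.
Byte 3: 0x81 = 10000001 (10xxxxxx ✓), payload 000001.
Byte 4: 0x8E = 10001110 (10xxxxxx ✓), payload 001110.
Concatenate: 000010000000001001110 = 0x1004E (21 bits → U+1004E).

U+1004E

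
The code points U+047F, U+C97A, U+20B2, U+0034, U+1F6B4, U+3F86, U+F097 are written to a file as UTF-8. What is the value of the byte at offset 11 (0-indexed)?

0x9A

U+047F → 2-byte form D1 BF at offsets 0–1.
U+C97A → 3-byte form EC A5 BA at offsets 2–4.
U+20B2 → 3-byte form E2 82 B2 at offsets 5–7.
U+0034 → 1-byte form 34 at offsets 8–8.
U+1F6B4 → 4-byte form F0 9F 9A B4 at offsets 9–12.
Offset 11 falls in char 5's range; it's byte 3 of F0 9F 9A B4 = 0x9A.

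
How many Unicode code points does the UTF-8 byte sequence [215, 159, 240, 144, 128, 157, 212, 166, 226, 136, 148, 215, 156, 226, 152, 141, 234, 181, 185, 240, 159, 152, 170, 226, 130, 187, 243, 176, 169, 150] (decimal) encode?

Byte at offset 0: 0xD7 = 11010111 → 2-byte char (#1). Advance 2.
Byte at offset 2: 0xF0 = 11110000 → 4-byte char (#2). Advance 4.
Byte at offset 6: 0xD4 = 11010100 → 2-byte char (#3). Advance 2.
Byte at offset 8: 0xE2 = 11100010 → 3-byte char (#4). Advance 3.
Byte at offset 11: 0xD7 = 11010111 → 2-byte char (#5). Advance 2.
Byte at offset 13: 0xE2 = 11100010 → 3-byte char (#6). Advance 3.
Byte at offset 16: 0xEA = 11101010 → 3-byte char (#7). Advance 3.
Byte at offset 19: 0xF0 = 11110000 → 4-byte char (#8). Advance 4.
Byte at offset 23: 0xE2 = 11100010 → 3-byte char (#9). Advance 3.
Byte at offset 26: 0xF3 = 11110011 → 4-byte char (#10). Advance 4.
Reached end at offset 30 after 10 code points.

10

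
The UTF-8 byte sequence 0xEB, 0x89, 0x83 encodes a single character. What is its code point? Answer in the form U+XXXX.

U+B243

Leading byte 0xEB = 11101011 matches 1110xxxx → 3-byte sequence.
Byte 1: 0xEB = 11101011, payload 1011 (4 bits).
Byte 2: 0x89 = 10001001 (10xxxxxx ✓), payload 001001.
Byte 3: 0x83 = 10000011 (10xxxxxx ✓), payload 000011.
Concatenate: 1011001001000011 = 0xB243 (16 bits → U+B243).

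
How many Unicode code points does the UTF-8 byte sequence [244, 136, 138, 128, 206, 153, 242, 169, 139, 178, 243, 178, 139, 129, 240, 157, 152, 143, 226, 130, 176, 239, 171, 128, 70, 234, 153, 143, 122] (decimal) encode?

Byte at offset 0: 0xF4 = 11110100 → 4-byte char (#1). Advance 4.
Byte at offset 4: 0xCE = 11001110 → 2-byte char (#2). Advance 2.
Byte at offset 6: 0xF2 = 11110010 → 4-byte char (#3). Advance 4.
Byte at offset 10: 0xF3 = 11110011 → 4-byte char (#4). Advance 4.
Byte at offset 14: 0xF0 = 11110000 → 4-byte char (#5). Advance 4.
Byte at offset 18: 0xE2 = 11100010 → 3-byte char (#6). Advance 3.
Byte at offset 21: 0xEF = 11101111 → 3-byte char (#7). Advance 3.
Byte at offset 24: 0x46 = 01000110 → 1-byte char (#8). Advance 1.
Byte at offset 25: 0xEA = 11101010 → 3-byte char (#9). Advance 3.
Byte at offset 28: 0x7A = 01111010 → 1-byte char (#10). Advance 1.
Reached end at offset 29 after 10 code points.

10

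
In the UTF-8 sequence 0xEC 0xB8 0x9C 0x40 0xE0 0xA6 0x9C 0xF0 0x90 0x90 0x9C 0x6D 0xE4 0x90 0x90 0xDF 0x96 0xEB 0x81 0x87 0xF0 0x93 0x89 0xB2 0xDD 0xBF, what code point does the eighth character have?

Offset 0: leading byte 0xEC = 11101100 → 3-byte char #1 = EC B8 9C.
Offset 3: leading byte 0x40 = 01000000 → 1-byte char #2 = 40.
Offset 4: leading byte 0xE0 = 11100000 → 3-byte char #3 = E0 A6 9C.
Offset 7: leading byte 0xF0 = 11110000 → 4-byte char #4 = F0 90 90 9C.
Offset 11: leading byte 0x6D = 01101101 → 1-byte char #5 = 6D.
Offset 12: leading byte 0xE4 = 11100100 → 3-byte char #6 = E4 90 90.
Offset 15: leading byte 0xDF = 11011111 → 2-byte char #7 = DF 96.
Offset 17: leading byte 0xEB = 11101011 → 3-byte char #8 = EB 81 87.
Leading byte 0xEB = 11101011 matches 1110xxxx → 3-byte sequence.
Byte 1: 0xEB = 11101011, payload 1011 (4 bits).
Byte 2: 0x81 = 10000001 (10xxxxxx ✓), payload 000001.
Byte 3: 0x87 = 10000111 (10xxxxxx ✓), payload 000111.
Concatenate: 1011000001000111 = 0xB047 (16 bits → U+B047).

U+B047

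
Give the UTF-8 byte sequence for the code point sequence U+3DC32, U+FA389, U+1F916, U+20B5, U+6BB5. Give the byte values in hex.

U+3DC32: 4-byte form → F0 BD B0 B2.
U+FA389: 4-byte form → F3 BA 8E 89.
U+1F916: 4-byte form → F0 9F A4 96.
U+20B5: 3-byte form → E2 82 B5.
U+6BB5: 3-byte form → E6 AE B5.
Concatenated (18 bytes): F0 BD B0 B2 F3 BA 8E 89 F0 9F A4 96 E2 82 B5 E6 AE B5.

F0 BD B0 B2 F3 BA 8E 89 F0 9F A4 96 E2 82 B5 E6 AE B5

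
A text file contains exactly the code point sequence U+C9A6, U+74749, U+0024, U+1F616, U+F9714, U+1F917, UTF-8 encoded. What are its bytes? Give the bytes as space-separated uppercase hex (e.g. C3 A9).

EC A6 A6 F1 B4 9D 89 24 F0 9F 98 96 F3 B9 9C 94 F0 9F A4 97

U+C9A6: 3-byte form → EC A6 A6.
U+74749: 4-byte form → F1 B4 9D 89.
U+0024: 1-byte form → 24.
U+1F616: 4-byte form → F0 9F 98 96.
U+F9714: 4-byte form → F3 B9 9C 94.
U+1F917: 4-byte form → F0 9F A4 97.
Concatenated (20 bytes): EC A6 A6 F1 B4 9D 89 24 F0 9F 98 96 F3 B9 9C 94 F0 9F A4 97.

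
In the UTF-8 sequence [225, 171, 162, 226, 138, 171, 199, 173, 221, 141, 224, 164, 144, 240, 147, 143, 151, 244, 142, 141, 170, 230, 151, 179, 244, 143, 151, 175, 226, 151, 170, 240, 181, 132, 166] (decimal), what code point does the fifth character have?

Offset 0: leading byte 0xE1 = 11100001 → 3-byte char #1 = E1 AB A2.
Offset 3: leading byte 0xE2 = 11100010 → 3-byte char #2 = E2 8A AB.
Offset 6: leading byte 0xC7 = 11000111 → 2-byte char #3 = C7 AD.
Offset 8: leading byte 0xDD = 11011101 → 2-byte char #4 = DD 8D.
Offset 10: leading byte 0xE0 = 11100000 → 3-byte char #5 = E0 A4 90.
Leading byte 0xE0 = 11100000 matches 1110xxxx → 3-byte sequence.
Byte 1: 0xE0 = 11100000, payload 0000 (4 bits).
Byte 2: 0xA4 = 10100100 (10xxxxxx ✓), payload 100100.
Byte 3: 0x90 = 10010000 (10xxxxxx ✓), payload 010000.
Concatenate: 0000100100010000 = 0x910 (16 bits → U+0910).

U+0910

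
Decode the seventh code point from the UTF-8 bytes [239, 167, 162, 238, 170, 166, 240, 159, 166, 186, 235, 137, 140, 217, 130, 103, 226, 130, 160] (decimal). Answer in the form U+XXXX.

U+20A0

Offset 0: leading byte 0xEF = 11101111 → 3-byte char #1 = EF A7 A2.
Offset 3: leading byte 0xEE = 11101110 → 3-byte char #2 = EE AA A6.
Offset 6: leading byte 0xF0 = 11110000 → 4-byte char #3 = F0 9F A6 BA.
Offset 10: leading byte 0xEB = 11101011 → 3-byte char #4 = EB 89 8C.
Offset 13: leading byte 0xD9 = 11011001 → 2-byte char #5 = D9 82.
Offset 15: leading byte 0x67 = 01100111 → 1-byte char #6 = 67.
Offset 16: leading byte 0xE2 = 11100010 → 3-byte char #7 = E2 82 A0.
Leading byte 0xE2 = 11100010 matches 1110xxxx → 3-byte sequence.
Byte 1: 0xE2 = 11100010, payload 0010 (4 bits).
Byte 2: 0x82 = 10000010 (10xxxxxx ✓), payload 000010.
Byte 3: 0xA0 = 10100000 (10xxxxxx ✓), payload 100000.
Concatenate: 0010000010100000 = 0x20A0 (16 bits → U+20A0).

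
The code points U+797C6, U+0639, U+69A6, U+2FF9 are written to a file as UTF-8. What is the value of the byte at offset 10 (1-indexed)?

1-indexed offset 10 is 0-indexed offset 9.
U+797C6 → 4-byte form F1 B9 9F 86 at offsets 0–3.
U+0639 → 2-byte form D8 B9 at offsets 4–5.
U+69A6 → 3-byte form E6 A6 A6 at offsets 6–8.
U+2FF9 → 3-byte form E2 BF B9 at offsets 9–11.
Offset 9 falls in char 4's range; it's byte 1 of E2 BF B9 = 0xE2.

0xE2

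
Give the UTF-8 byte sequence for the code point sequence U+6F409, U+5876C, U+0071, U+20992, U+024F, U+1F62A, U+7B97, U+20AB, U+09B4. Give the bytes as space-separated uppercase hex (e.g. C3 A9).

F1 AF 90 89 F1 98 9D AC 71 F0 A0 A6 92 C9 8F F0 9F 98 AA E7 AE 97 E2 82 AB E0 A6 B4

U+6F409: 4-byte form → F1 AF 90 89.
U+5876C: 4-byte form → F1 98 9D AC.
U+0071: 1-byte form → 71.
U+20992: 4-byte form → F0 A0 A6 92.
U+024F: 2-byte form → C9 8F.
U+1F62A: 4-byte form → F0 9F 98 AA.
U+7B97: 3-byte form → E7 AE 97.
U+20AB: 3-byte form → E2 82 AB.
U+09B4: 3-byte form → E0 A6 B4.
Concatenated (28 bytes): F1 AF 90 89 F1 98 9D AC 71 F0 A0 A6 92 C9 8F F0 9F 98 AA E7 AE 97 E2 82 AB E0 A6 B4.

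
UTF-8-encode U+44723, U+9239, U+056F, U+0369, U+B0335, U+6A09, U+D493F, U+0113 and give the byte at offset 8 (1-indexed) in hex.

0xD5

1-indexed offset 8 is 0-indexed offset 7.
U+44723 → 4-byte form F1 84 9C A3 at offsets 0–3.
U+9239 → 3-byte form E9 88 B9 at offsets 4–6.
U+056F → 2-byte form D5 AF at offsets 7–8.
Offset 7 falls in char 3's range; it's byte 1 of D5 AF = 0xD5.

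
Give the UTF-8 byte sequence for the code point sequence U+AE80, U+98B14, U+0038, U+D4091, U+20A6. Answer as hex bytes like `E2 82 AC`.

U+AE80: 3-byte form → EA BA 80.
U+98B14: 4-byte form → F2 98 AC 94.
U+0038: 1-byte form → 38.
U+D4091: 4-byte form → F3 94 82 91.
U+20A6: 3-byte form → E2 82 A6.
Concatenated (15 bytes): EA BA 80 F2 98 AC 94 38 F3 94 82 91 E2 82 A6.

EA BA 80 F2 98 AC 94 38 F3 94 82 91 E2 82 A6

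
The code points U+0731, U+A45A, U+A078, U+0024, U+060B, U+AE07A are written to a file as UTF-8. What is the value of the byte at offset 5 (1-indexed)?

0x9A

1-indexed offset 5 is 0-indexed offset 4.
U+0731 → 2-byte form DC B1 at offsets 0–1.
U+A45A → 3-byte form EA 91 9A at offsets 2–4.
Offset 4 falls in char 2's range; it's byte 3 of EA 91 9A = 0x9A.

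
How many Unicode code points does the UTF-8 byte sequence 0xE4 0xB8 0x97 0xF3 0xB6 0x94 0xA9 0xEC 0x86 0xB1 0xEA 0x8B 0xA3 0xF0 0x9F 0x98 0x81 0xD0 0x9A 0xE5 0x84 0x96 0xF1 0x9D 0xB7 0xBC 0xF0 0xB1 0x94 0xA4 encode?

Byte at offset 0: 0xE4 = 11100100 → 3-byte char (#1). Advance 3.
Byte at offset 3: 0xF3 = 11110011 → 4-byte char (#2). Advance 4.
Byte at offset 7: 0xEC = 11101100 → 3-byte char (#3). Advance 3.
Byte at offset 10: 0xEA = 11101010 → 3-byte char (#4). Advance 3.
Byte at offset 13: 0xF0 = 11110000 → 4-byte char (#5). Advance 4.
Byte at offset 17: 0xD0 = 11010000 → 2-byte char (#6). Advance 2.
Byte at offset 19: 0xE5 = 11100101 → 3-byte char (#7). Advance 3.
Byte at offset 22: 0xF1 = 11110001 → 4-byte char (#8). Advance 4.
Byte at offset 26: 0xF0 = 11110000 → 4-byte char (#9). Advance 4.
Reached end at offset 30 after 9 code points.

9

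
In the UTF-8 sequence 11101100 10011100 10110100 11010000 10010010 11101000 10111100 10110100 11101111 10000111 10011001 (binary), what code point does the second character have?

U+0412

Offset 0: leading byte 0xEC = 11101100 → 3-byte char #1 = EC 9C B4.
Offset 3: leading byte 0xD0 = 11010000 → 2-byte char #2 = D0 92.
Leading byte 0xD0 = 11010000 matches 110xxxxx → 2-byte sequence.
Byte 1: 0xD0 = 11010000, payload 10000 (5 bits).
Byte 2: 0x92 = 10010010 (10xxxxxx ✓), payload 010010.
Concatenate: 10000010010 = 0x412 (11 bits → U+0412).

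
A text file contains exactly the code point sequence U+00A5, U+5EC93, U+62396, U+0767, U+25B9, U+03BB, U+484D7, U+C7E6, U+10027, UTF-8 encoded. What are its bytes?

C2 A5 F1 9E B2 93 F1 A2 8E 96 DD A7 E2 96 B9 CE BB F1 88 93 97 EC 9F A6 F0 90 80 A7

U+00A5: 2-byte form → C2 A5.
U+5EC93: 4-byte form → F1 9E B2 93.
U+62396: 4-byte form → F1 A2 8E 96.
U+0767: 2-byte form → DD A7.
U+25B9: 3-byte form → E2 96 B9.
U+03BB: 2-byte form → CE BB.
U+484D7: 4-byte form → F1 88 93 97.
U+C7E6: 3-byte form → EC 9F A6.
U+10027: 4-byte form → F0 90 80 A7.
Concatenated (28 bytes): C2 A5 F1 9E B2 93 F1 A2 8E 96 DD A7 E2 96 B9 CE BB F1 88 93 97 EC 9F A6 F0 90 80 A7.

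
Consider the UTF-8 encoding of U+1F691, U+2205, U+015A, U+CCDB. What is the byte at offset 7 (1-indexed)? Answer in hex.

0x85

1-indexed offset 7 is 0-indexed offset 6.
U+1F691 → 4-byte form F0 9F 9A 91 at offsets 0–3.
U+2205 → 3-byte form E2 88 85 at offsets 4–6.
Offset 6 falls in char 2's range; it's byte 3 of E2 88 85 = 0x85.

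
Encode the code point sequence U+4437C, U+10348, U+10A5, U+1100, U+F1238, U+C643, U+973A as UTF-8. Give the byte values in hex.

F1 84 8D BC F0 90 8D 88 E1 82 A5 E1 84 80 F3 B1 88 B8 EC 99 83 E9 9C BA

U+4437C: 4-byte form → F1 84 8D BC.
U+10348: 4-byte form → F0 90 8D 88.
U+10A5: 3-byte form → E1 82 A5.
U+1100: 3-byte form → E1 84 80.
U+F1238: 4-byte form → F3 B1 88 B8.
U+C643: 3-byte form → EC 99 83.
U+973A: 3-byte form → E9 9C BA.
Concatenated (24 bytes): F1 84 8D BC F0 90 8D 88 E1 82 A5 E1 84 80 F3 B1 88 B8 EC 99 83 E9 9C BA.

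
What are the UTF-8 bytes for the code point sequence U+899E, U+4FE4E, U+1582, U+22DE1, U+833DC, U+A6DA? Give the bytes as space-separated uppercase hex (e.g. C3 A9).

U+899E: 3-byte form → E8 A6 9E.
U+4FE4E: 4-byte form → F1 8F B9 8E.
U+1582: 3-byte form → E1 96 82.
U+22DE1: 4-byte form → F0 A2 B7 A1.
U+833DC: 4-byte form → F2 83 8F 9C.
U+A6DA: 3-byte form → EA 9B 9A.
Concatenated (21 bytes): E8 A6 9E F1 8F B9 8E E1 96 82 F0 A2 B7 A1 F2 83 8F 9C EA 9B 9A.

E8 A6 9E F1 8F B9 8E E1 96 82 F0 A2 B7 A1 F2 83 8F 9C EA 9B 9A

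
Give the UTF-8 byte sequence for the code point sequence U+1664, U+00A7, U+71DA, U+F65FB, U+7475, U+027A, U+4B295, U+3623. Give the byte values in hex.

E1 99 A4 C2 A7 E7 87 9A F3 B6 97 BB E7 91 B5 C9 BA F1 8B 8A 95 E3 98 A3

U+1664: 3-byte form → E1 99 A4.
U+00A7: 2-byte form → C2 A7.
U+71DA: 3-byte form → E7 87 9A.
U+F65FB: 4-byte form → F3 B6 97 BB.
U+7475: 3-byte form → E7 91 B5.
U+027A: 2-byte form → C9 BA.
U+4B295: 4-byte form → F1 8B 8A 95.
U+3623: 3-byte form → E3 98 A3.
Concatenated (24 bytes): E1 99 A4 C2 A7 E7 87 9A F3 B6 97 BB E7 91 B5 C9 BA F1 8B 8A 95 E3 98 A3.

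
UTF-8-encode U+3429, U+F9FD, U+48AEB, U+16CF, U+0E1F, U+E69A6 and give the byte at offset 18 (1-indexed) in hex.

0xA6

1-indexed offset 18 is 0-indexed offset 17.
U+3429 → 3-byte form E3 90 A9 at offsets 0–2.
U+F9FD → 3-byte form EF A7 BD at offsets 3–5.
U+48AEB → 4-byte form F1 88 AB AB at offsets 6–9.
U+16CF → 3-byte form E1 9B 8F at offsets 10–12.
U+0E1F → 3-byte form E0 B8 9F at offsets 13–15.
U+E69A6 → 4-byte form F3 A6 A6 A6 at offsets 16–19.
Offset 17 falls in char 6's range; it's byte 2 of F3 A6 A6 A6 = 0xA6.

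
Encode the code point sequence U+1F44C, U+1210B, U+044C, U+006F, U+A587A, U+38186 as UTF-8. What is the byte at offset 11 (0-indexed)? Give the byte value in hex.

0xF2

U+1F44C → 4-byte form F0 9F 91 8C at offsets 0–3.
U+1210B → 4-byte form F0 92 84 8B at offsets 4–7.
U+044C → 2-byte form D1 8C at offsets 8–9.
U+006F → 1-byte form 6F at offsets 10–10.
U+A587A → 4-byte form F2 A5 A1 BA at offsets 11–14.
Offset 11 falls in char 5's range; it's byte 1 of F2 A5 A1 BA = 0xF2.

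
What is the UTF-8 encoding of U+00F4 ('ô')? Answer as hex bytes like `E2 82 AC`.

C3 B4

U+00F4 = 0xF4 = 244 decimal. In range U+0080–U+07FF → 2-byte form: 110xxxxx 10xxxxxx.
Binary (11 bits): 00011110100.
Split 5+6: 00011 | 110100.
Byte 1: 11000011 = 0xC3.
Byte 2: 10110100 = 0xB4.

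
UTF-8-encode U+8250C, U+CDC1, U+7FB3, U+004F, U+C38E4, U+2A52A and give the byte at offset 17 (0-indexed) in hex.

U+8250C → 4-byte form F2 82 94 8C at offsets 0–3.
U+CDC1 → 3-byte form EC B7 81 at offsets 4–6.
U+7FB3 → 3-byte form E7 BE B3 at offsets 7–9.
U+004F → 1-byte form 4F at offsets 10–10.
U+C38E4 → 4-byte form F3 83 A3 A4 at offsets 11–14.
U+2A52A → 4-byte form F0 AA 94 AA at offsets 15–18.
Offset 17 falls in char 6's range; it's byte 3 of F0 AA 94 AA = 0x94.

0x94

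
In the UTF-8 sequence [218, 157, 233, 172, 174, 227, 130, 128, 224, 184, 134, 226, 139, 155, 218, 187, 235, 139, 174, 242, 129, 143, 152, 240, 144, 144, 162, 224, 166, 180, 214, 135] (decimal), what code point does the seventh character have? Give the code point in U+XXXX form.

U+B2EE

Offset 0: leading byte 0xDA = 11011010 → 2-byte char #1 = DA 9D.
Offset 2: leading byte 0xE9 = 11101001 → 3-byte char #2 = E9 AC AE.
Offset 5: leading byte 0xE3 = 11100011 → 3-byte char #3 = E3 82 80.
Offset 8: leading byte 0xE0 = 11100000 → 3-byte char #4 = E0 B8 86.
Offset 11: leading byte 0xE2 = 11100010 → 3-byte char #5 = E2 8B 9B.
Offset 14: leading byte 0xDA = 11011010 → 2-byte char #6 = DA BB.
Offset 16: leading byte 0xEB = 11101011 → 3-byte char #7 = EB 8B AE.
Leading byte 0xEB = 11101011 matches 1110xxxx → 3-byte sequence.
Byte 1: 0xEB = 11101011, payload 1011 (4 bits).
Byte 2: 0x8B = 10001011 (10xxxxxx ✓), payload 001011.
Byte 3: 0xAE = 10101110 (10xxxxxx ✓), payload 101110.
Concatenate: 1011001011101110 = 0xB2EE (16 bits → U+B2EE).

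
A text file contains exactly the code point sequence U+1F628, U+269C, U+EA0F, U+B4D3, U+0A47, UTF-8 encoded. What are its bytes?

U+1F628: 4-byte form → F0 9F 98 A8.
U+269C: 3-byte form → E2 9A 9C.
U+EA0F: 3-byte form → EE A8 8F.
U+B4D3: 3-byte form → EB 93 93.
U+0A47: 3-byte form → E0 A9 87.
Concatenated (16 bytes): F0 9F 98 A8 E2 9A 9C EE A8 8F EB 93 93 E0 A9 87.

F0 9F 98 A8 E2 9A 9C EE A8 8F EB 93 93 E0 A9 87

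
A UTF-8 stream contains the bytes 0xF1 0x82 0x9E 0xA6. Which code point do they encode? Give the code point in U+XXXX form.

U+427A6

Leading byte 0xF1 = 11110001 matches 11110xxx → 4-byte sequence.
Byte 1: 0xF1 = 11110001, payload 001 (3 bits).
Byte 2: 0x82 = 10000010 (10xxxxxx ✓), payload 000010.
Byte 3: 0x9E = 10011110 (10xxxxxx ✓), payload 011110.
Byte 4: 0xA6 = 10100110 (10xxxxxx ✓), payload 100110.
Concatenate: 001000010011110100110 = 0x427A6 (21 bits → U+427A6).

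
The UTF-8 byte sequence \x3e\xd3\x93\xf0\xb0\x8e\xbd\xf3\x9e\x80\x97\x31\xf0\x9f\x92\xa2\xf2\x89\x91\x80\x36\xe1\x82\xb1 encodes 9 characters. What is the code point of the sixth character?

Offset 0: leading byte 0x3E = 00111110 → 1-byte char #1 = 3E.
Offset 1: leading byte 0xD3 = 11010011 → 2-byte char #2 = D3 93.
Offset 3: leading byte 0xF0 = 11110000 → 4-byte char #3 = F0 B0 8E BD.
Offset 7: leading byte 0xF3 = 11110011 → 4-byte char #4 = F3 9E 80 97.
Offset 11: leading byte 0x31 = 00110001 → 1-byte char #5 = 31.
Offset 12: leading byte 0xF0 = 11110000 → 4-byte char #6 = F0 9F 92 A2.
Leading byte 0xF0 = 11110000 matches 11110xxx → 4-byte sequence.
Byte 1: 0xF0 = 11110000, payload 000 (3 bits).
Byte 2: 0x9F = 10011111 (10xxxxxx ✓), payload 011111.
Byte 3: 0x92 = 10010010 (10xxxxxx ✓), payload 010010.
Byte 4: 0xA2 = 10100010 (10xxxxxx ✓), payload 100010.
Concatenate: 000011111010010100010 = 0x1F4A2 (21 bits → U+1F4A2).

U+1F4A2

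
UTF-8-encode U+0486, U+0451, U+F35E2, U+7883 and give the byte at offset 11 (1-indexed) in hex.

0x83

1-indexed offset 11 is 0-indexed offset 10.
U+0486 → 2-byte form D2 86 at offsets 0–1.
U+0451 → 2-byte form D1 91 at offsets 2–3.
U+F35E2 → 4-byte form F3 B3 97 A2 at offsets 4–7.
U+7883 → 3-byte form E7 A2 83 at offsets 8–10.
Offset 10 falls in char 4's range; it's byte 3 of E7 A2 83 = 0x83.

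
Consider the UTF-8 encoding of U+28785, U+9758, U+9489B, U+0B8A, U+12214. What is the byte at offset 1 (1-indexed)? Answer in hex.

0xF0

1-indexed offset 1 is 0-indexed offset 0.
U+28785 → 4-byte form F0 A8 9E 85 at offsets 0–3.
Offset 0 falls in char 1's range; it's byte 1 of F0 A8 9E 85 = 0xF0.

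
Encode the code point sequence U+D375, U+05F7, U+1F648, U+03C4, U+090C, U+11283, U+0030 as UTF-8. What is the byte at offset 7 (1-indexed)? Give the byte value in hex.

1-indexed offset 7 is 0-indexed offset 6.
U+D375 → 3-byte form ED 8D B5 at offsets 0–2.
U+05F7 → 2-byte form D7 B7 at offsets 3–4.
U+1F648 → 4-byte form F0 9F 99 88 at offsets 5–8.
Offset 6 falls in char 3's range; it's byte 2 of F0 9F 99 88 = 0x9F.

0x9F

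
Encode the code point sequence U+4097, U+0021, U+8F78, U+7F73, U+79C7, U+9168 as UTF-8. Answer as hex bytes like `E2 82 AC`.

U+4097: 3-byte form → E4 82 97.
U+0021: 1-byte form → 21.
U+8F78: 3-byte form → E8 BD B8.
U+7F73: 3-byte form → E7 BD B3.
U+79C7: 3-byte form → E7 A7 87.
U+9168: 3-byte form → E9 85 A8.
Concatenated (16 bytes): E4 82 97 21 E8 BD B8 E7 BD B3 E7 A7 87 E9 85 A8.

E4 82 97 21 E8 BD B8 E7 BD B3 E7 A7 87 E9 85 A8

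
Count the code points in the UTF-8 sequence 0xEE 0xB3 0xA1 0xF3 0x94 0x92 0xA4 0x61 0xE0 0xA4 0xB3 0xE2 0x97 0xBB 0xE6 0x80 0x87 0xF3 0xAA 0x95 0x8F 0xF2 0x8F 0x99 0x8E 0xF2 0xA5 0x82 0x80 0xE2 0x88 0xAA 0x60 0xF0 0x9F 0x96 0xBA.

12

Byte at offset 0: 0xEE = 11101110 → 3-byte char (#1). Advance 3.
Byte at offset 3: 0xF3 = 11110011 → 4-byte char (#2). Advance 4.
Byte at offset 7: 0x61 = 01100001 → 1-byte char (#3). Advance 1.
Byte at offset 8: 0xE0 = 11100000 → 3-byte char (#4). Advance 3.
Byte at offset 11: 0xE2 = 11100010 → 3-byte char (#5). Advance 3.
Byte at offset 14: 0xE6 = 11100110 → 3-byte char (#6). Advance 3.
Byte at offset 17: 0xF3 = 11110011 → 4-byte char (#7). Advance 4.
Byte at offset 21: 0xF2 = 11110010 → 4-byte char (#8). Advance 4.
Byte at offset 25: 0xF2 = 11110010 → 4-byte char (#9). Advance 4.
Byte at offset 29: 0xE2 = 11100010 → 3-byte char (#10). Advance 3.
Byte at offset 32: 0x60 = 01100000 → 1-byte char (#11). Advance 1.
Byte at offset 33: 0xF0 = 11110000 → 4-byte char (#12). Advance 4.
Reached end at offset 37 after 12 code points.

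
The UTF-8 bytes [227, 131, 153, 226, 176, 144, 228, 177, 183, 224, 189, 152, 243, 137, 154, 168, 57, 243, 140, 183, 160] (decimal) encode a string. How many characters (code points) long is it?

7

Byte at offset 0: 0xE3 = 11100011 → 3-byte char (#1). Advance 3.
Byte at offset 3: 0xE2 = 11100010 → 3-byte char (#2). Advance 3.
Byte at offset 6: 0xE4 = 11100100 → 3-byte char (#3). Advance 3.
Byte at offset 9: 0xE0 = 11100000 → 3-byte char (#4). Advance 3.
Byte at offset 12: 0xF3 = 11110011 → 4-byte char (#5). Advance 4.
Byte at offset 16: 0x39 = 00111001 → 1-byte char (#6). Advance 1.
Byte at offset 17: 0xF3 = 11110011 → 4-byte char (#7). Advance 4.
Reached end at offset 21 after 7 code points.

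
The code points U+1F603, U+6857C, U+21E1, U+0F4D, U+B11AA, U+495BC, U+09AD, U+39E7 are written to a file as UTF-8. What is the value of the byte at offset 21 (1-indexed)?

1-indexed offset 21 is 0-indexed offset 20.
U+1F603 → 4-byte form F0 9F 98 83 at offsets 0–3.
U+6857C → 4-byte form F1 A8 95 BC at offsets 4–7.
U+21E1 → 3-byte form E2 87 A1 at offsets 8–10.
U+0F4D → 3-byte form E0 BD 8D at offsets 11–13.
U+B11AA → 4-byte form F2 B1 86 AA at offsets 14–17.
U+495BC → 4-byte form F1 89 96 BC at offsets 18–21.
Offset 20 falls in char 6's range; it's byte 3 of F1 89 96 BC = 0x96.

0x96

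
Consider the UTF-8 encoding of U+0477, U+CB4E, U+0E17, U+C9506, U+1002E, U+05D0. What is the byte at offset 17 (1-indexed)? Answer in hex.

1-indexed offset 17 is 0-indexed offset 16.
U+0477 → 2-byte form D1 B7 at offsets 0–1.
U+CB4E → 3-byte form EC AD 8E at offsets 2–4.
U+0E17 → 3-byte form E0 B8 97 at offsets 5–7.
U+C9506 → 4-byte form F3 89 94 86 at offsets 8–11.
U+1002E → 4-byte form F0 90 80 AE at offsets 12–15.
U+05D0 → 2-byte form D7 90 at offsets 16–17.
Offset 16 falls in char 6's range; it's byte 1 of D7 90 = 0xD7.

0xD7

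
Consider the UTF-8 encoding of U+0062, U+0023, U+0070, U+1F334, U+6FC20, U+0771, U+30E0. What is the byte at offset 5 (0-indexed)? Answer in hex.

0x8C

U+0062 → 1-byte form 62 at offsets 0–0.
U+0023 → 1-byte form 23 at offsets 1–1.
U+0070 → 1-byte form 70 at offsets 2–2.
U+1F334 → 4-byte form F0 9F 8C B4 at offsets 3–6.
Offset 5 falls in char 4's range; it's byte 3 of F0 9F 8C B4 = 0x8C.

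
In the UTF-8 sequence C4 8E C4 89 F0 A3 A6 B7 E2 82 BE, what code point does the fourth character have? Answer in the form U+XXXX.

Offset 0: leading byte 0xC4 = 11000100 → 2-byte char #1 = C4 8E.
Offset 2: leading byte 0xC4 = 11000100 → 2-byte char #2 = C4 89.
Offset 4: leading byte 0xF0 = 11110000 → 4-byte char #3 = F0 A3 A6 B7.
Offset 8: leading byte 0xE2 = 11100010 → 3-byte char #4 = E2 82 BE.
Leading byte 0xE2 = 11100010 matches 1110xxxx → 3-byte sequence.
Byte 1: 0xE2 = 11100010, payload 0010 (4 bits).
Byte 2: 0x82 = 10000010 (10xxxxxx ✓), payload 000010.
Byte 3: 0xBE = 10111110 (10xxxxxx ✓), payload 111110.
Concatenate: 0010000010111110 = 0x20BE (16 bits → U+20BE).

U+20BE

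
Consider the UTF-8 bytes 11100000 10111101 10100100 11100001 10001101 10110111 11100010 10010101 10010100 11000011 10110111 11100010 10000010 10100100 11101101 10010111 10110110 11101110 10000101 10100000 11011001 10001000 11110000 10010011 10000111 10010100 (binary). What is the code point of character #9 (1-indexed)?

U+131D4

Offset 0: leading byte 0xE0 = 11100000 → 3-byte char #1 = E0 BD A4.
Offset 3: leading byte 0xE1 = 11100001 → 3-byte char #2 = E1 8D B7.
Offset 6: leading byte 0xE2 = 11100010 → 3-byte char #3 = E2 95 94.
Offset 9: leading byte 0xC3 = 11000011 → 2-byte char #4 = C3 B7.
Offset 11: leading byte 0xE2 = 11100010 → 3-byte char #5 = E2 82 A4.
Offset 14: leading byte 0xED = 11101101 → 3-byte char #6 = ED 97 B6.
Offset 17: leading byte 0xEE = 11101110 → 3-byte char #7 = EE 85 A0.
Offset 20: leading byte 0xD9 = 11011001 → 2-byte char #8 = D9 88.
Offset 22: leading byte 0xF0 = 11110000 → 4-byte char #9 = F0 93 87 94.
Leading byte 0xF0 = 11110000 matches 11110xxx → 4-byte sequence.
Byte 1: 0xF0 = 11110000, payload 000 (3 bits).
Byte 2: 0x93 = 10010011 (10xxxxxx ✓), payload 010011.
Byte 3: 0x87 = 10000111 (10xxxxxx ✓), payload 000111.
Byte 4: 0x94 = 10010100 (10xxxxxx ✓), payload 010100.
Concatenate: 000010011000111010100 = 0x131D4 (21 bits → U+131D4).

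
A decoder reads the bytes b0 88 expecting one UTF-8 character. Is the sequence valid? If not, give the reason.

invalid (continuation byte with no leading byte)

Byte 0xB0 = 10110000 has the form 10xxxxxx — a continuation byte — but there is no preceding leading byte.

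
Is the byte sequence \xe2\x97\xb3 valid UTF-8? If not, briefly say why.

Leading byte 0xE2 = 11100010 → 3-byte form.
Continuation bytes 0x97=10010111, 0xB3=10110011 all match 10xxxxxx.
Decoded value 0x25F3 is ≥ 0x800 (shortest form) and not a surrogate.

valid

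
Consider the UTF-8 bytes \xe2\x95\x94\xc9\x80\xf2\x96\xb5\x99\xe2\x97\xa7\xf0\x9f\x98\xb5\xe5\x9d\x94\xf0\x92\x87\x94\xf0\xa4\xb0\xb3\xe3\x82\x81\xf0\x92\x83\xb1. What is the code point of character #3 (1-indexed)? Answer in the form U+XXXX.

Offset 0: leading byte 0xE2 = 11100010 → 3-byte char #1 = E2 95 94.
Offset 3: leading byte 0xC9 = 11001001 → 2-byte char #2 = C9 80.
Offset 5: leading byte 0xF2 = 11110010 → 4-byte char #3 = F2 96 B5 99.
Leading byte 0xF2 = 11110010 matches 11110xxx → 4-byte sequence.
Byte 1: 0xF2 = 11110010, payload 010 (3 bits).
Byte 2: 0x96 = 10010110 (10xxxxxx ✓), payload 010110.
Byte 3: 0xB5 = 10110101 (10xxxxxx ✓), payload 110101.
Byte 4: 0x99 = 10011001 (10xxxxxx ✓), payload 011001.
Concatenate: 010010110110101011001 = 0x96D59 (21 bits → U+96D59).

U+96D59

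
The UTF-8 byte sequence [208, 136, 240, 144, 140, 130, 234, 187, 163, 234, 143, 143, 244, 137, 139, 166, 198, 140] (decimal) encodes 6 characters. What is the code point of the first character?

Offset 0: leading byte 0xD0 = 11010000 → 2-byte char #1 = D0 88.
Leading byte 0xD0 = 11010000 matches 110xxxxx → 2-byte sequence.
Byte 1: 0xD0 = 11010000, payload 10000 (5 bits).
Byte 2: 0x88 = 10001000 (10xxxxxx ✓), payload 001000.
Concatenate: 10000001000 = 0x408 (11 bits → U+0408).

U+0408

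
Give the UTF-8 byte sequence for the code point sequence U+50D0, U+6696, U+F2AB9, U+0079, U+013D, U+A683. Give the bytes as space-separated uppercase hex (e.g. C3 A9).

E5 83 90 E6 9A 96 F3 B2 AA B9 79 C4 BD EA 9A 83

U+50D0: 3-byte form → E5 83 90.
U+6696: 3-byte form → E6 9A 96.
U+F2AB9: 4-byte form → F3 B2 AA B9.
U+0079: 1-byte form → 79.
U+013D: 2-byte form → C4 BD.
U+A683: 3-byte form → EA 9A 83.
Concatenated (16 bytes): E5 83 90 E6 9A 96 F3 B2 AA B9 79 C4 BD EA 9A 83.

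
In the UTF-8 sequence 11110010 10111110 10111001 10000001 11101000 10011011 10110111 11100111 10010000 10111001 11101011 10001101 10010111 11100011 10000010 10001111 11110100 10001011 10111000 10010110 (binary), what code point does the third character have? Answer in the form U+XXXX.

U+7439

Offset 0: leading byte 0xF2 = 11110010 → 4-byte char #1 = F2 BE B9 81.
Offset 4: leading byte 0xE8 = 11101000 → 3-byte char #2 = E8 9B B7.
Offset 7: leading byte 0xE7 = 11100111 → 3-byte char #3 = E7 90 B9.
Leading byte 0xE7 = 11100111 matches 1110xxxx → 3-byte sequence.
Byte 1: 0xE7 = 11100111, payload 0111 (4 bits).
Byte 2: 0x90 = 10010000 (10xxxxxx ✓), payload 010000.
Byte 3: 0xB9 = 10111001 (10xxxxxx ✓), payload 111001.
Concatenate: 0111010000111001 = 0x7439 (16 bits → U+7439).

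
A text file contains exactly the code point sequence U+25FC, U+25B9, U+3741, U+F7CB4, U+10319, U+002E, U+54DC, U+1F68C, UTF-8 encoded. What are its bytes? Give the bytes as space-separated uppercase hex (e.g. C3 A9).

U+25FC: 3-byte form → E2 97 BC.
U+25B9: 3-byte form → E2 96 B9.
U+3741: 3-byte form → E3 9D 81.
U+F7CB4: 4-byte form → F3 B7 B2 B4.
U+10319: 4-byte form → F0 90 8C 99.
U+002E: 1-byte form → 2E.
U+54DC: 3-byte form → E5 93 9C.
U+1F68C: 4-byte form → F0 9F 9A 8C.
Concatenated (25 bytes): E2 97 BC E2 96 B9 E3 9D 81 F3 B7 B2 B4 F0 90 8C 99 2E E5 93 9C F0 9F 9A 8C.

E2 97 BC E2 96 B9 E3 9D 81 F3 B7 B2 B4 F0 90 8C 99 2E E5 93 9C F0 9F 9A 8C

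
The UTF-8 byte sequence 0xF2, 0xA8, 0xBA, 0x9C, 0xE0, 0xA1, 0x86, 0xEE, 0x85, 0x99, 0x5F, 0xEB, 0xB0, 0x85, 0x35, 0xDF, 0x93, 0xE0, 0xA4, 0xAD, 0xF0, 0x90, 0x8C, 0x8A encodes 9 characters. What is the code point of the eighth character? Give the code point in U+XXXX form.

U+092D

Offset 0: leading byte 0xF2 = 11110010 → 4-byte char #1 = F2 A8 BA 9C.
Offset 4: leading byte 0xE0 = 11100000 → 3-byte char #2 = E0 A1 86.
Offset 7: leading byte 0xEE = 11101110 → 3-byte char #3 = EE 85 99.
Offset 10: leading byte 0x5F = 01011111 → 1-byte char #4 = 5F.
Offset 11: leading byte 0xEB = 11101011 → 3-byte char #5 = EB B0 85.
Offset 14: leading byte 0x35 = 00110101 → 1-byte char #6 = 35.
Offset 15: leading byte 0xDF = 11011111 → 2-byte char #7 = DF 93.
Offset 17: leading byte 0xE0 = 11100000 → 3-byte char #8 = E0 A4 AD.
Leading byte 0xE0 = 11100000 matches 1110xxxx → 3-byte sequence.
Byte 1: 0xE0 = 11100000, payload 0000 (4 bits).
Byte 2: 0xA4 = 10100100 (10xxxxxx ✓), payload 100100.
Byte 3: 0xAD = 10101101 (10xxxxxx ✓), payload 101101.
Concatenate: 0000100100101101 = 0x92D (16 bits → U+092D).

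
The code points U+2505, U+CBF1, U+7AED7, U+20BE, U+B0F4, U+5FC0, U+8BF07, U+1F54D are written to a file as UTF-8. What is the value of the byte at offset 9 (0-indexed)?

0x97

U+2505 → 3-byte form E2 94 85 at offsets 0–2.
U+CBF1 → 3-byte form EC AF B1 at offsets 3–5.
U+7AED7 → 4-byte form F1 BA BB 97 at offsets 6–9.
Offset 9 falls in char 3's range; it's byte 4 of F1 BA BB 97 = 0x97.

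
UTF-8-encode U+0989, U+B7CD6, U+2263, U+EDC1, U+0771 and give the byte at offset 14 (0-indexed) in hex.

U+0989 → 3-byte form E0 A6 89 at offsets 0–2.
U+B7CD6 → 4-byte form F2 B7 B3 96 at offsets 3–6.
U+2263 → 3-byte form E2 89 A3 at offsets 7–9.
U+EDC1 → 3-byte form EE B7 81 at offsets 10–12.
U+0771 → 2-byte form DD B1 at offsets 13–14.
Offset 14 falls in char 5's range; it's byte 2 of DD B1 = 0xB1.

0xB1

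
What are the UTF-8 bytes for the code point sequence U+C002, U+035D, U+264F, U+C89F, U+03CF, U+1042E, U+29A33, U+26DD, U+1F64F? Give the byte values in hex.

U+C002: 3-byte form → EC 80 82.
U+035D: 2-byte form → CD 9D.
U+264F: 3-byte form → E2 99 8F.
U+C89F: 3-byte form → EC A2 9F.
U+03CF: 2-byte form → CF 8F.
U+1042E: 4-byte form → F0 90 90 AE.
U+29A33: 4-byte form → F0 A9 A8 B3.
U+26DD: 3-byte form → E2 9B 9D.
U+1F64F: 4-byte form → F0 9F 99 8F.
Concatenated (28 bytes): EC 80 82 CD 9D E2 99 8F EC A2 9F CF 8F F0 90 90 AE F0 A9 A8 B3 E2 9B 9D F0 9F 99 8F.

EC 80 82 CD 9D E2 99 8F EC A2 9F CF 8F F0 90 90 AE F0 A9 A8 B3 E2 9B 9D F0 9F 99 8F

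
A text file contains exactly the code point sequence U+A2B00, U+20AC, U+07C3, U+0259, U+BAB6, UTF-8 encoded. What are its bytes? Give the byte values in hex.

F2 A2 AC 80 E2 82 AC DF 83 C9 99 EB AA B6

U+A2B00: 4-byte form → F2 A2 AC 80.
U+20AC: 3-byte form → E2 82 AC.
U+07C3: 2-byte form → DF 83.
U+0259: 2-byte form → C9 99.
U+BAB6: 3-byte form → EB AA B6.
Concatenated (14 bytes): F2 A2 AC 80 E2 82 AC DF 83 C9 99 EB AA B6.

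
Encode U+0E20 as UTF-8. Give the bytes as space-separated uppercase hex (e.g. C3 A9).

E0 B8 A0

U+0E20 = 0xE20 = 3616 decimal. In range U+0800–U+FFFF → 3-byte form: 1110xxxx 10xxxxxx 10xxxxxx.
Binary (16 bits): 0000111000100000.
Split 4+6+6: 0000 | 111000 | 100000.
Byte 1: 11100000 = 0xE0.
Byte 2: 10111000 = 0xB8.
Byte 3: 10100000 = 0xA0.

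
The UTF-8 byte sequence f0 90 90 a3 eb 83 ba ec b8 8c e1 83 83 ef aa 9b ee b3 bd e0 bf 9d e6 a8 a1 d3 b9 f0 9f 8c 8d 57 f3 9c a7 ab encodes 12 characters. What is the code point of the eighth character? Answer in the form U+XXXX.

Offset 0: leading byte 0xF0 = 11110000 → 4-byte char #1 = F0 90 90 A3.
Offset 4: leading byte 0xEB = 11101011 → 3-byte char #2 = EB 83 BA.
Offset 7: leading byte 0xEC = 11101100 → 3-byte char #3 = EC B8 8C.
Offset 10: leading byte 0xE1 = 11100001 → 3-byte char #4 = E1 83 83.
Offset 13: leading byte 0xEF = 11101111 → 3-byte char #5 = EF AA 9B.
Offset 16: leading byte 0xEE = 11101110 → 3-byte char #6 = EE B3 BD.
Offset 19: leading byte 0xE0 = 11100000 → 3-byte char #7 = E0 BF 9D.
Offset 22: leading byte 0xE6 = 11100110 → 3-byte char #8 = E6 A8 A1.
Leading byte 0xE6 = 11100110 matches 1110xxxx → 3-byte sequence.
Byte 1: 0xE6 = 11100110, payload 0110 (4 bits).
Byte 2: 0xA8 = 10101000 (10xxxxxx ✓), payload 101000.
Byte 3: 0xA1 = 10100001 (10xxxxxx ✓), payload 100001.
Concatenate: 0110101000100001 = 0x6A21 (16 bits → U+6A21).

U+6A21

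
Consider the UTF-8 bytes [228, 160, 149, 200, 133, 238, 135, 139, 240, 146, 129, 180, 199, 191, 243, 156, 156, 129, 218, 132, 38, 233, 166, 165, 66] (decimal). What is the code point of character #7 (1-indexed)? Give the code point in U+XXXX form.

Offset 0: leading byte 0xE4 = 11100100 → 3-byte char #1 = E4 A0 95.
Offset 3: leading byte 0xC8 = 11001000 → 2-byte char #2 = C8 85.
Offset 5: leading byte 0xEE = 11101110 → 3-byte char #3 = EE 87 8B.
Offset 8: leading byte 0xF0 = 11110000 → 4-byte char #4 = F0 92 81 B4.
Offset 12: leading byte 0xC7 = 11000111 → 2-byte char #5 = C7 BF.
Offset 14: leading byte 0xF3 = 11110011 → 4-byte char #6 = F3 9C 9C 81.
Offset 18: leading byte 0xDA = 11011010 → 2-byte char #7 = DA 84.
Leading byte 0xDA = 11011010 matches 110xxxxx → 2-byte sequence.
Byte 1: 0xDA = 11011010, payload 11010 (5 bits).
Byte 2: 0x84 = 10000100 (10xxxxxx ✓), payload 000100.
Concatenate: 11010000100 = 0x684 (11 bits → U+0684).

U+0684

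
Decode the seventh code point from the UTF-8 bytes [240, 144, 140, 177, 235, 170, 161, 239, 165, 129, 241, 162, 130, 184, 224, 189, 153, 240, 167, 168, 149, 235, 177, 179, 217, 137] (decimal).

Offset 0: leading byte 0xF0 = 11110000 → 4-byte char #1 = F0 90 8C B1.
Offset 4: leading byte 0xEB = 11101011 → 3-byte char #2 = EB AA A1.
Offset 7: leading byte 0xEF = 11101111 → 3-byte char #3 = EF A5 81.
Offset 10: leading byte 0xF1 = 11110001 → 4-byte char #4 = F1 A2 82 B8.
Offset 14: leading byte 0xE0 = 11100000 → 3-byte char #5 = E0 BD 99.
Offset 17: leading byte 0xF0 = 11110000 → 4-byte char #6 = F0 A7 A8 95.
Offset 21: leading byte 0xEB = 11101011 → 3-byte char #7 = EB B1 B3.
Leading byte 0xEB = 11101011 matches 1110xxxx → 3-byte sequence.
Byte 1: 0xEB = 11101011, payload 1011 (4 bits).
Byte 2: 0xB1 = 10110001 (10xxxxxx ✓), payload 110001.
Byte 3: 0xB3 = 10110011 (10xxxxxx ✓), payload 110011.
Concatenate: 1011110001110011 = 0xBC73 (16 bits → U+BC73).

U+BC73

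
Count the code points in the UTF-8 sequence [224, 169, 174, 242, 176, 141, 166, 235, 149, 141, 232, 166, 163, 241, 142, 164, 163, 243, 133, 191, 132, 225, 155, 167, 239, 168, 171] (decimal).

8

Byte at offset 0: 0xE0 = 11100000 → 3-byte char (#1). Advance 3.
Byte at offset 3: 0xF2 = 11110010 → 4-byte char (#2). Advance 4.
Byte at offset 7: 0xEB = 11101011 → 3-byte char (#3). Advance 3.
Byte at offset 10: 0xE8 = 11101000 → 3-byte char (#4). Advance 3.
Byte at offset 13: 0xF1 = 11110001 → 4-byte char (#5). Advance 4.
Byte at offset 17: 0xF3 = 11110011 → 4-byte char (#6). Advance 4.
Byte at offset 21: 0xE1 = 11100001 → 3-byte char (#7). Advance 3.
Byte at offset 24: 0xEF = 11101111 → 3-byte char (#8). Advance 3.
Reached end at offset 27 after 8 code points.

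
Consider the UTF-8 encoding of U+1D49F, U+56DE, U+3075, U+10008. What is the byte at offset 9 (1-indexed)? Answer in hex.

1-indexed offset 9 is 0-indexed offset 8.
U+1D49F → 4-byte form F0 9D 92 9F at offsets 0–3.
U+56DE → 3-byte form E5 9B 9E at offsets 4–6.
U+3075 → 3-byte form E3 81 B5 at offsets 7–9.
Offset 8 falls in char 3's range; it's byte 2 of E3 81 B5 = 0x81.

0x81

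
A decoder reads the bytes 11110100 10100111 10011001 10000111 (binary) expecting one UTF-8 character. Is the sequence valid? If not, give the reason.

invalid (encodes a value above U+10FFFF)

Leading byte 0xF4 = 11110100 → 4-byte form.
Payload = 0x127647, which exceeds U+10FFFF, the maximum Unicode code point. (Leading bytes F5–FF, or F4 followed by ≥ 0x90, are invalid.)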